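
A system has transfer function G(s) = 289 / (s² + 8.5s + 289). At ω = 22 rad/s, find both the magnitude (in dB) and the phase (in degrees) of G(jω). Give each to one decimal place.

|(j22)² + 8.5(j22) + 289| = |-195 + j187| = 270.2
|G(j22)| = 289 / 270.2 = 1.0697
20 log₁₀(1.0697) = 0.59 dB
∠[(j22)² + 8.5(j22) + 289] = ∠[-195 + j187] = 136.20°
∠G(j22) = −136.20° = -136.20°

|G| = 0.6 dB, ∠G = -136.2°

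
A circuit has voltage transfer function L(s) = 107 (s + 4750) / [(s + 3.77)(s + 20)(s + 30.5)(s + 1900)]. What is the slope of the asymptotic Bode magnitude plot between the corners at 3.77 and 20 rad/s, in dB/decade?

In this band the factors already past their corner are: pole at 3.77; net slope = -20 dB/decade.

-20 dB/decade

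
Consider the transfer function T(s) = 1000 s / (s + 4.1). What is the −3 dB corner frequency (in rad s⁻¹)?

4.1 rad s⁻¹

For a single-pole high-pass, the −3 dB point is at the pole: ω = 4.1 rad s⁻¹.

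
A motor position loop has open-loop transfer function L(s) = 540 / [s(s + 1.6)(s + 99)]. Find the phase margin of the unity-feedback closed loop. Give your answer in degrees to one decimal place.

36.4 deg

Gain crossover: |L(jω)| = 1 at ω ≈ 2.08 rad/s.
∠L(j2.08) = −90° − arctan(2.08/1.6) − arctan(2.08/99) ≈ -143.62°
PM = 180° + (-143.62°) = 36.38°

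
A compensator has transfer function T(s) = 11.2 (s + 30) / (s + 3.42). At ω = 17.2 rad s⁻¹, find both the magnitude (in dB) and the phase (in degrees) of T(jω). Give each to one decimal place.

|T| = 26.9 dB, ∠T = -48.9°

|j17.2 + 30| = √(17.2² + 30²) = 34.58
|j17.2 + 3.42| = √(17.2² + 3.42²) = 17.54
|T(j17.2)| = 11.2 × 34.58 / 17.54 = 22.085
20 log₁₀(22.085) = 26.88 dB
∠(j17.2 + 30) = arctan(17.2/30) = 29.83°
∠(j17.2 + 3.42) = arctan(17.2/3.42) = 78.75°
∠T(j17.2) = 29.83° − 78.75° = -48.93°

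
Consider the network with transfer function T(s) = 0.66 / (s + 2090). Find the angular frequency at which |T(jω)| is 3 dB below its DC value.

For a single-pole low-pass, the −3 dB point is at the pole: ω = 2090 rad/s.

2090 rad/s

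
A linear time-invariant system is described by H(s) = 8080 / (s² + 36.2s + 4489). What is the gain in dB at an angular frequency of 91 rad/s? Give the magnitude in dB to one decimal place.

|(j91)² + 36.2(j91) + 4489| = |-3792 + j3294.2| = 5023
|H(j91)| = 8080 / 5023 = 1.6086
20 log₁₀(1.6086) = 4.13 dB

4.1 dB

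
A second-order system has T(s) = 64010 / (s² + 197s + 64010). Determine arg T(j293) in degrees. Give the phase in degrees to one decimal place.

-110.7°

∠[(j293)² + 197(j293) + 64010] = ∠[-21839 + j57721] = 110.72°
∠T(j293) = −110.72° = -110.72°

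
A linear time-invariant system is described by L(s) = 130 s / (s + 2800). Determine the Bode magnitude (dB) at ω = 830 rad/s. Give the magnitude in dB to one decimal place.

31.4 dB

|j830| = 830
|j830 + 2800| = √(830² + 2800²) = 2920
|L(j830)| = 130 × 830 / 2920 = 36.947
20 log₁₀(36.947) = 31.35 dB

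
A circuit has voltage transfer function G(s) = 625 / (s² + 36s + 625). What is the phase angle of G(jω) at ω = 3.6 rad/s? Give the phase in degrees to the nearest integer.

∠[(j3.6)² + 36(j3.6) + 625] = ∠[612.04 + j129.6] = 11.96°
∠G(j3.6) = −11.96° = -11.96°

-12°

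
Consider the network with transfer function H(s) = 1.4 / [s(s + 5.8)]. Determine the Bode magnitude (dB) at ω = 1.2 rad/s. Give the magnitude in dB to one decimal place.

|j1.2 + 5.8| = √(1.2² + 5.8²) = 5.923
|j1.2| = 1.2
|H(j1.2)| = 1.4 / (5.923 × 1.2) = 0.19698
20 log₁₀(0.19698) = -14.11 dB

-14.1 dB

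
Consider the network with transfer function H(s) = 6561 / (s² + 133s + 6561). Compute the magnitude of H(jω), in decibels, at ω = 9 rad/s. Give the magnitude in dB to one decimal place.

|(j9)² + 133(j9) + 6561| = |6480 + j1197| = 6590
|H(j9)| = 6561 / 6590 = 0.99566
20 log₁₀(0.99566) = -0.04 dB

-0.0 dB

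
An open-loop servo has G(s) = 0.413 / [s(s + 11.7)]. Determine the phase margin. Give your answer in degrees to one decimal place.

89.8°

Gain crossover: |G(jω)| = 1 at ω ≈ 0.0353 rad/s.
∠G(j0.0353) = −90° − arctan(0.0353/11.7) ≈ -90.17°
PM = 180° + (-90.17°) = 89.83°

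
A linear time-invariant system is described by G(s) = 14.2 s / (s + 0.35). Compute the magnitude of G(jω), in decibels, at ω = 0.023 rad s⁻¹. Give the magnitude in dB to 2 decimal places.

|j0.023| = 0.023
|j0.023 + 0.35| = √(0.023² + 0.35²) = 0.3508
|G(j0.023)| = 14.2 × 0.023 / 0.3508 = 0.93113
20 log₁₀(0.93113) = -0.620 dB

-0.62 dB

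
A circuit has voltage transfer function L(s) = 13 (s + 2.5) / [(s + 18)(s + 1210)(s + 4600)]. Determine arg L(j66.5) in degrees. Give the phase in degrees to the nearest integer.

9°

∠(j66.5 + 2.5) = arctan(66.5/2.5) = 87.85°
∠(j66.5 + 18) = arctan(66.5/18) = 74.85°
∠(j66.5 + 1210) = arctan(66.5/1210) = 3.15°
∠(j66.5 + 4600) = arctan(66.5/4600) = 0.83°
∠L(j66.5) = 87.85° − (74.85° + 3.15° + 0.83°) = 9.02°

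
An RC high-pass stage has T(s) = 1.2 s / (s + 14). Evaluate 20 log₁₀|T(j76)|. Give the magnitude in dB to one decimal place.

|j76| = 76
|j76 + 14| = √(76² + 14²) = 77.28
|T(j76)| = 1.2 × 76 / 77.28 = 1.1801
20 log₁₀(1.1801) = 1.44 dB

1.4 dB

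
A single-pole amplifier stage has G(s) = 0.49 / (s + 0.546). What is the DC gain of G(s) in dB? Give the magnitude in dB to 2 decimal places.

G(0) = 0.49 / 0.546 = 0.89744
20 log₁₀(0.89744) = -0.940 dB

-0.94 dB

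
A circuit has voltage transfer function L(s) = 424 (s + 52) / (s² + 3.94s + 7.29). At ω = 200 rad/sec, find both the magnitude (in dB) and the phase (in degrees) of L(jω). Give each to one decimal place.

|j200 + 52| = √(200² + 52²) = 206.6
|(j200)² + 3.94(j200) + 7.29| = |-39993 + j788| = 4e+04
|L(j200)| = 424 × 206.6 / 4e+04 = 2.1905
20 log₁₀(2.1905) = 6.81 dB
∠(j200 + 52) = arctan(200/52) = 75.43°
∠[(j200)² + 3.94(j200) + 7.29] = ∠[-39993 + j788] = 178.87°
∠L(j200) = 75.43° − 178.87° = -103.45°

|L| = 6.8 dB, ∠L = -103.4 deg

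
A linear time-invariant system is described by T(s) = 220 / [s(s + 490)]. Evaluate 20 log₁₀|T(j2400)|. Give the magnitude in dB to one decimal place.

-88.5 dB

|j2400 + 490| = √(2400² + 490²) = 2450
|j2400| = 2400
|T(j2400)| = 220 / (2450 × 2400) = 3.7422e-05
20 log₁₀(3.7422e-05) = -88.54 dB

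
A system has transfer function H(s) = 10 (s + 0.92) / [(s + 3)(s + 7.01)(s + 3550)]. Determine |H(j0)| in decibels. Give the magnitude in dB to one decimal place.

H(0) = 10 × 0.92 / (3 × 7.01 × 3550) = 0.00012323
20 log₁₀(0.00012323) = -78.19 dB

-78.2 dB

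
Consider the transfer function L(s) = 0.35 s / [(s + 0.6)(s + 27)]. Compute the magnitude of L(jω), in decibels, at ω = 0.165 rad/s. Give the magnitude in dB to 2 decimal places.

-49.28 dB

|j0.165| = 0.165
|j0.165 + 0.6| = √(0.165² + 0.6²) = 0.6223
|j0.165 + 27| = √(0.165² + 27²) = 27
|L(j0.165)| = 0.35 × 0.165 / (0.6223 × 27) = 0.0034371
20 log₁₀(0.0034371) = -49.276 dB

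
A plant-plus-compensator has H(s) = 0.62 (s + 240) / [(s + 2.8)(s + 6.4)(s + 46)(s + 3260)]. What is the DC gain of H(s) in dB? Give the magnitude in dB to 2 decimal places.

-85.13 dB

H(0) = 0.62 × 240 / (2.8 × 6.4 × 46 × 3260) = 5.5372e-05
20 log₁₀(5.5372e-05) = -85.134 dB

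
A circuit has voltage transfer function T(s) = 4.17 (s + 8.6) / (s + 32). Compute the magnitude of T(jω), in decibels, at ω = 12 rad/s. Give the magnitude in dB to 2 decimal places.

|j12 + 8.6| = √(12² + 8.6²) = 14.76
|j12 + 32| = √(12² + 32²) = 34.18
|T(j12)| = 4.17 × 14.76 / 34.18 = 1.8014
20 log₁₀(1.8014) = 5.112 dB

5.11 dB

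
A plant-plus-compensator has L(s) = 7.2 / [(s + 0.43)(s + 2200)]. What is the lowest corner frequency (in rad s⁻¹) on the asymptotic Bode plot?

Break frequencies occur at each pole and zero magnitude: 0.43 rad s⁻¹, 2200 rad s⁻¹.
The lowest is 0.43 rad s⁻¹.

0.43 rad s⁻¹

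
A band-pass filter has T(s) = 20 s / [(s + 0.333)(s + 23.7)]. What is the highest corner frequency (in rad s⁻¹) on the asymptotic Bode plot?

Break frequencies occur at each pole and zero magnitude: 0.333 rad s⁻¹, 23.7 rad s⁻¹.
The highest is 23.7 rad s⁻¹.

23.7 rad s⁻¹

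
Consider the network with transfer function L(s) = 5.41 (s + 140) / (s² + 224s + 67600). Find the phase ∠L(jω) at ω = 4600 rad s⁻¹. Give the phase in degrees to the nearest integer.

-89°

∠(j4600 + 140) = arctan(4600/140) = 88.26°
∠[(j4600)² + 224(j4600) + 67600] = ∠[-2.1092e+07 + j1.0304e+06] = 177.20°
∠L(j4600) = 88.26° − 177.20° = -88.95°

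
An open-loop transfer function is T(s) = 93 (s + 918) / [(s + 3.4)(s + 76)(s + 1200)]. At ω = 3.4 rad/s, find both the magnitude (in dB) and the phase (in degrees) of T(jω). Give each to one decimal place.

|T| = -14.2 dB, ∠T = -47.5°

|j3.4 + 918| = √(3.4² + 918²) = 918
|j3.4 + 3.4| = √(3.4² + 3.4²) = 4.808
|j3.4 + 76| = √(3.4² + 76²) = 76.08
|j3.4 + 1200| = √(3.4² + 1200²) = 1200
|T(j3.4)| = 93 × 918 / (4.808 × 76.08 × 1200) = 0.19449
20 log₁₀(0.19449) = -14.22 dB
∠(j3.4 + 918) = arctan(3.4/918) = 0.21°
∠(j3.4 + 3.4) = arctan(3.4/3.4) = 45.00°
∠(j3.4 + 76) = arctan(3.4/76) = 2.56°
∠(j3.4 + 1200) = arctan(3.4/1200) = 0.16°
∠T(j3.4) = 0.21° − (45.00° + 2.56° + 0.16°) = -47.51°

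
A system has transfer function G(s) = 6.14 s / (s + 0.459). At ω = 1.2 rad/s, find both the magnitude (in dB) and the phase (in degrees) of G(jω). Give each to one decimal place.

|G| = 15.2 dB, ∠G = 20.9 deg

|j1.2| = 1.2
|j1.2 + 0.459| = √(1.2² + 0.459²) = 1.285
|G(j1.2)| = 6.14 × 1.2 / 1.285 = 5.7348
20 log₁₀(5.7348) = 15.17 dB
∠(j1.2) = 90.00°
∠(j1.2 + 0.459) = arctan(1.2/0.459) = 69.07°
∠G(j1.2) = 90.00° − 69.07° = 20.93°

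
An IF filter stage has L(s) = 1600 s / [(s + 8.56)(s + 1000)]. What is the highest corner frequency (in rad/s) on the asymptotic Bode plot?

Break frequencies occur at each pole and zero magnitude: 8.56 rad/s, 1000 rad/s.
The highest is 1000 rad/s.

1000 rad/s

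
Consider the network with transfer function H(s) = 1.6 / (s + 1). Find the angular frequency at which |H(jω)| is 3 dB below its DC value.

1 rad s⁻¹

For a single-pole low-pass, the −3 dB point is at the pole: ω = 1 rad s⁻¹.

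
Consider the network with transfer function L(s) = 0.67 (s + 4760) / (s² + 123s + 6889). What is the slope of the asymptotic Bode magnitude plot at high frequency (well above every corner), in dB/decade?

With 1 zero and 2 poles, the high-frequency asymptotic slope is 20 × (1 − 2) = -20 dB/decade.

-20 dB/decade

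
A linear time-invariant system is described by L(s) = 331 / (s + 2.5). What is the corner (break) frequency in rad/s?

The single real pole at s = −2.5 gives a corner at ω = 2.5 rad/s.

2.5 rad/s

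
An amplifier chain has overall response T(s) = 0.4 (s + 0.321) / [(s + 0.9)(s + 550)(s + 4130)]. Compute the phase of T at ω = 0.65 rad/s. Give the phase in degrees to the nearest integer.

∠(j0.65 + 0.321) = arctan(0.65/0.321) = 63.72°
∠(j0.65 + 0.9) = arctan(0.65/0.9) = 35.84°
∠(j0.65 + 550) = arctan(0.65/550) = 0.07°
∠(j0.65 + 4130) = arctan(0.65/4130) = 0.01°
∠T(j0.65) = 63.72° − (35.84° + 0.07° + 0.01°) = 27.80°

28°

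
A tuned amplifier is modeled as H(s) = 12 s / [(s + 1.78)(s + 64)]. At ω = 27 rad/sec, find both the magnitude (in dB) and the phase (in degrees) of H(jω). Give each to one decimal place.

|H| = -15.3 dB, ∠H = -19.1°

|j27| = 27
|j27 + 1.78| = √(27² + 1.78²) = 27.06
|j27 + 64| = √(27² + 64²) = 69.46
|H(j27)| = 12 × 27 / (27.06 × 69.46) = 0.17238
20 log₁₀(0.17238) = -15.27 dB
∠(j27) = 90.00°
∠(j27 + 1.78) = arctan(27/1.78) = 86.23°
∠(j27 + 64) = arctan(27/64) = 22.87°
∠H(j27) = 90.00° − (86.23° + 22.87°) = -19.10°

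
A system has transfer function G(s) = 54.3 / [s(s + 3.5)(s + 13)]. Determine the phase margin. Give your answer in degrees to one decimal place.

Gain crossover: |G(jω)| = 1 at ω ≈ 1.13 rad/s.
∠G(j1.13) = −90° − arctan(1.13/3.5) − arctan(1.13/13) ≈ -112.89°
PM = 180° + (-112.89°) = 67.11°

67.1 deg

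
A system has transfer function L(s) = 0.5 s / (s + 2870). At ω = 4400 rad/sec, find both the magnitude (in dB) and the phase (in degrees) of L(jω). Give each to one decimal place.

|L| = -7.6 dB, ∠L = 33.1 deg

|j4400| = 4400
|j4400 + 2870| = √(4400² + 2870²) = 5253
|L(j4400)| = 0.5 × 4400 / 5253 = 0.41879
20 log₁₀(0.41879) = -7.56 dB
∠(j4400) = 90.00°
∠(j4400 + 2870) = arctan(4400/2870) = 56.88°
∠L(j4400) = 90.00° − 56.88° = 33.12°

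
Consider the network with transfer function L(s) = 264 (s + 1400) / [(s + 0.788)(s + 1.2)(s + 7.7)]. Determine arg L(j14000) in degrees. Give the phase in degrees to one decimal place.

∠(j14000 + 1400) = arctan(14000/1400) = 84.29°
∠(j14000 + 0.788) = arctan(14000/0.788) = 90.00°
∠(j14000 + 1.2) = arctan(14000/1.2) = 90.00°
∠(j14000 + 7.7) = arctan(14000/7.7) = 89.97°
∠L(j14000) = 84.29° − (90.00° + 90.00° + 89.97°) = -185.67°

-185.7°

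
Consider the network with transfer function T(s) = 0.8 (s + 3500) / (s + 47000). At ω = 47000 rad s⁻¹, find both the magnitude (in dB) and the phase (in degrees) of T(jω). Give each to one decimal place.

|T| = -4.9 dB, ∠T = 40.7°

|j47000 + 3500| = √(47000² + 3500²) = 4.713e+04
|j47000 + 47000| = √(47000² + 47000²) = 6.647e+04
|T(j47000)| = 0.8 × 4.713e+04 / 6.647e+04 = 0.56725
20 log₁₀(0.56725) = -4.92 dB
∠(j47000 + 3500) = arctan(47000/3500) = 85.74°
∠(j47000 + 47000) = arctan(47000/47000) = 45.00°
∠T(j47000) = 85.74° − 45.00° = 40.74°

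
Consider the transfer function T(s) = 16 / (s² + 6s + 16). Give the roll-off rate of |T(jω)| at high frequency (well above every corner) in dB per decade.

With 0 zeros and 2 poles, the high-frequency asymptotic slope is 20 × (0 − 2) = -40 dB/decade.

-40 dB/decade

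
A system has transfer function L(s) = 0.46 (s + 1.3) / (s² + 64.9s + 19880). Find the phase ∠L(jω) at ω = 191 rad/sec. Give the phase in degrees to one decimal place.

∠(j191 + 1.3) = arctan(191/1.3) = 89.61°
∠[(j191)² + 64.9(j191) + 19880] = ∠[-16601 + j12396] = 143.25°
∠L(j191) = 89.61° − 143.25° = -53.64°

-53.6°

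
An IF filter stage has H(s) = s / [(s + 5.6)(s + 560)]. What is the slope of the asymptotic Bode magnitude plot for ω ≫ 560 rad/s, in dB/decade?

-20 dB/decade

With 1 zero and 2 poles, the high-frequency asymptotic slope is 20 × (1 − 2) = -20 dB/decade.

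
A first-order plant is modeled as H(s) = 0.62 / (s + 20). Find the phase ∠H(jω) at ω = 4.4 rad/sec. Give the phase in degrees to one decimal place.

∠(j4.4 + 20) = arctan(4.4/20) = 12.41°
∠H(j4.4) = −12.41° = -12.41°

-12.4°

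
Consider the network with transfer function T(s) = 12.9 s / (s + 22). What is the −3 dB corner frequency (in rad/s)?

22 rad/s

For a single-pole high-pass, the −3 dB point is at the pole: ω = 22 rad/s.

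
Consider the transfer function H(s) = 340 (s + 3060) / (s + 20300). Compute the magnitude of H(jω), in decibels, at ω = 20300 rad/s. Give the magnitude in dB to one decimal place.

47.7 dB

|j20300 + 3060| = √(20300² + 3060²) = 2.053e+04
|j20300 + 20300| = √(20300² + 20300²) = 2.871e+04
|H(j20300)| = 340 × 2.053e+04 / 2.871e+04 = 243.13
20 log₁₀(243.13) = 47.72 dB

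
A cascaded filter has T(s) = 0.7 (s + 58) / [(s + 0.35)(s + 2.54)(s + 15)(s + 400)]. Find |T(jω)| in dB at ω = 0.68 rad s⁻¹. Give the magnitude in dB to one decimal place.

-49.5 dB

|j0.68 + 58| = √(0.68² + 58²) = 58
|j0.68 + 0.35| = √(0.68² + 0.35²) = 0.7648
|j0.68 + 2.54| = √(0.68² + 2.54²) = 2.629
|j0.68 + 15| = √(0.68² + 15²) = 15.02
|j0.68 + 400| = √(0.68² + 400²) = 400
|T(j0.68)| = 0.7 × 58 / (0.7648 × 2.629 × 15.02 × 400) = 0.0033617
20 log₁₀(0.0033617) = -49.47 dB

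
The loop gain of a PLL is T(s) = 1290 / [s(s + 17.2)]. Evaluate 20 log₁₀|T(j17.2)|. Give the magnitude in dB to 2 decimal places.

9.78 dB

|j17.2 + 17.2| = √(17.2² + 17.2²) = 24.32
|j17.2| = 17.2
|T(j17.2)| = 1290 / (24.32 × 17.2) = 3.0833
20 log₁₀(3.0833) = 9.780 dB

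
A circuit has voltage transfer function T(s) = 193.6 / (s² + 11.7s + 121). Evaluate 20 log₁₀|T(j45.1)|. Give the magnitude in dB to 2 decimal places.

-20.21 dB

|(j45.1)² + 11.7(j45.1) + 121| = |-1913 + j527.67| = 1984
|T(j45.1)| = 193.6 / 1984 = 0.097559
20 log₁₀(0.097559) = -20.215 dB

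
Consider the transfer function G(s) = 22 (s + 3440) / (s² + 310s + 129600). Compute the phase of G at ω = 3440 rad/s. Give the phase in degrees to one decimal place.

-129.8°

∠(j3440 + 3440) = arctan(3440/3440) = 45.00°
∠[(j3440)² + 310(j3440) + 129600] = ∠[-1.1704e+07 + j1.0664e+06] = 174.79°
∠G(j3440) = 45.00° − 174.79° = -129.79°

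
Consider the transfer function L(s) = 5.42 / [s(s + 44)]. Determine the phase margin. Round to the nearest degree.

Gain crossover: |L(jω)| = 1 at ω ≈ 0.123 rad s⁻¹.
∠L(j0.123) = −90° − arctan(0.123/44) ≈ -90.16°
PM = 180° + (-90.16°) = 89.84°

90°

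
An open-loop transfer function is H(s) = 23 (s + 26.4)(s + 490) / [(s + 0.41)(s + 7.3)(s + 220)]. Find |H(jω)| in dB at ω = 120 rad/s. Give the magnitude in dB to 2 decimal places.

-8.08 dB

|j120 + 26.4| = √(120² + 26.4²) = 122.9
|j120 + 490| = √(120² + 490²) = 504.5
|j120 + 0.41| = √(120² + 0.41²) = 120
|j120 + 7.3| = √(120² + 7.3²) = 120.2
|j120 + 220| = √(120² + 220²) = 250.6
|H(j120)| = 23 × 122.9 × 504.5 / (120 × 120.2 × 250.6) = 0.39434
20 log₁₀(0.39434) = -8.083 dB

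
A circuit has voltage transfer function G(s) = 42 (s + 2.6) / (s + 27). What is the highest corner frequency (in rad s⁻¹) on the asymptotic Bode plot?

27 rad s⁻¹

Break frequencies occur at each pole and zero magnitude: 2.6 rad s⁻¹, 27 rad s⁻¹.
The highest is 27 rad s⁻¹.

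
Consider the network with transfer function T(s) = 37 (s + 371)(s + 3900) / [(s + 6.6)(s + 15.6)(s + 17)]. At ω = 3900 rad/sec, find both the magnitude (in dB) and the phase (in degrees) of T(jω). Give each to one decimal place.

|T| = -37.4 dB, ∠T = -139.9°

|j3900 + 371| = √(3900² + 371²) = 3918
|j3900 + 3900| = √(3900² + 3900²) = 5515
|j3900 + 6.6| = √(3900² + 6.6²) = 3900
|j3900 + 15.6| = √(3900² + 15.6²) = 3900
|j3900 + 17| = √(3900² + 17²) = 3900
|T(j3900)| = 37 × 3918 × 5515 / (3900 × 3900 × 3900) = 0.013477
20 log₁₀(0.013477) = -37.41 dB
∠(j3900 + 371) = arctan(3900/371) = 84.57°
∠(j3900 + 3900) = arctan(3900/3900) = 45.00°
∠(j3900 + 6.6) = arctan(3900/6.6) = 89.90°
∠(j3900 + 15.6) = arctan(3900/15.6) = 89.77°
∠(j3900 + 17) = arctan(3900/17) = 89.75°
∠T(j3900) = 84.57° + 45.00° − (89.90° + 89.77° + 89.75°) = -139.86°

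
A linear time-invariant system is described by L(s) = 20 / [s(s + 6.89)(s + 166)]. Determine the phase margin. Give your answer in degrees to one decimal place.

89.8 deg

Gain crossover: |L(jω)| = 1 at ω ≈ 0.0175 rad/s.
∠L(j0.0175) = −90° − arctan(0.0175/6.89) − arctan(0.0175/166) ≈ -90.15°
PM = 180° + (-90.15°) = 89.85°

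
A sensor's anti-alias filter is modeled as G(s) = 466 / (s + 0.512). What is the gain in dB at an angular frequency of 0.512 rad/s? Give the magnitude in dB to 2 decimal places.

56.17 dB

|j0.512 + 0.512| = √(0.512² + 0.512²) = 0.7241
|G(j0.512)| = 466 / 0.7241 = 643.58
20 log₁₀(643.58) = 56.172 dB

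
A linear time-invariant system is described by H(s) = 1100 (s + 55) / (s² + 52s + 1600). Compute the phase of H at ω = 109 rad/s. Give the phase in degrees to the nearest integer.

-88°

∠(j109 + 55) = arctan(109/55) = 63.23°
∠[(j109)² + 52(j109) + 1600] = ∠[-10281 + j5668] = 151.13°
∠H(j109) = 63.23° − 151.13° = -87.91°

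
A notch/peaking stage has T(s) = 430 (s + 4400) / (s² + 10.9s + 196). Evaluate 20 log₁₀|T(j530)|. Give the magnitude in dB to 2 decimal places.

|j530 + 4400| = √(530² + 4400²) = 4432
|(j530)² + 10.9(j530) + 196| = |-2.807e+05 + j5777| = 2.808e+05
|T(j530)| = 430 × 4432 / 2.808e+05 = 6.7875
20 log₁₀(6.7875) = 16.634 dB

16.63 dB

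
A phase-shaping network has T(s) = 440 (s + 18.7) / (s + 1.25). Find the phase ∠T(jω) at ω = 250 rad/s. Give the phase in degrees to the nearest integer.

∠(j250 + 18.7) = arctan(250/18.7) = 85.72°
∠(j250 + 1.25) = arctan(250/1.25) = 89.71°
∠T(j250) = 85.72° − 89.71° = -3.99°

-4°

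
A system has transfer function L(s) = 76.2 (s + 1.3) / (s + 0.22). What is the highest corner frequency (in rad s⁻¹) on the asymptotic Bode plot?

1.3 rad s⁻¹

Break frequencies occur at each pole and zero magnitude: 0.22 rad s⁻¹, 1.3 rad s⁻¹.
The highest is 1.3 rad s⁻¹.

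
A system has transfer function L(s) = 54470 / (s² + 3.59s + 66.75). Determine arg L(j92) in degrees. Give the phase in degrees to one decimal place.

-177.7 deg

∠[(j92)² + 3.59(j92) + 66.75] = ∠[-8397.2 + j330.28] = 177.75°
∠L(j92) = −177.75° = -177.75°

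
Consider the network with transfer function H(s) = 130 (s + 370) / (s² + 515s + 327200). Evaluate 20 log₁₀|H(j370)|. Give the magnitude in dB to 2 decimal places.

|j370 + 370| = √(370² + 370²) = 523.3
|(j370)² + 515(j370) + 327200| = |1.903e+05 + j1.9055e+05| = 2.693e+05
|H(j370)| = 130 × 523.3 / 2.693e+05 = 0.25259
20 log₁₀(0.25259) = -11.952 dB

-11.95 dB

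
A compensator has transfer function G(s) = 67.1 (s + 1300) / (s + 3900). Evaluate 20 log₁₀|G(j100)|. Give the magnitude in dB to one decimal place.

|j100 + 1300| = √(100² + 1300²) = 1304
|j100 + 3900| = √(100² + 3900²) = 3901
|G(j100)| = 67.1 × 1304 / 3901 = 22.425
20 log₁₀(22.425) = 27.01 dB

27.0 dB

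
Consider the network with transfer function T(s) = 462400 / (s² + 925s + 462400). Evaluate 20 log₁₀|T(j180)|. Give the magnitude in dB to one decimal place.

|(j180)² + 925(j180) + 462400| = |4.3e+05 + j1.665e+05| = 4.611e+05
|T(j180)| = 462400 / 4.611e+05 = 1.0028
20 log₁₀(1.0028) = 0.02 dB

0.0 dB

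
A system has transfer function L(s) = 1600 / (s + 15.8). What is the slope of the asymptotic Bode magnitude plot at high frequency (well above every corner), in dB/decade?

With 0 zeros and 1 pole, the high-frequency asymptotic slope is 20 × (0 − 1) = -20 dB/decade.

-20 dB/decade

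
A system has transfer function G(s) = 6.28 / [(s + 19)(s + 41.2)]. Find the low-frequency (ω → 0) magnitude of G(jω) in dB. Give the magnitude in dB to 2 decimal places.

G(0) = 6.28 / (19 × 41.2) = 0.0080225
20 log₁₀(0.0080225) = -41.914 dB

-41.91 dB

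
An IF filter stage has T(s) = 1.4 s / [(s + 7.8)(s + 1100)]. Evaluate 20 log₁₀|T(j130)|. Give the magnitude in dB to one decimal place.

-58.0 dB

|j130| = 130
|j130 + 7.8| = √(130² + 7.8²) = 130.2
|j130 + 1100| = √(130² + 1100²) = 1108
|T(j130)| = 1.4 × 130 / (130.2 × 1108) = 0.0012617
20 log₁₀(0.0012617) = -57.98 dB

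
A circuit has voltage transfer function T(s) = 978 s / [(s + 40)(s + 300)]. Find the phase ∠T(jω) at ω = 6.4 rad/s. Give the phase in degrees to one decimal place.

∠(j6.4) = 90.00°
∠(j6.4 + 40) = arctan(6.4/40) = 9.09°
∠(j6.4 + 300) = arctan(6.4/300) = 1.22°
∠T(j6.4) = 90.00° − (9.09° + 1.22°) = 79.69°

79.7 deg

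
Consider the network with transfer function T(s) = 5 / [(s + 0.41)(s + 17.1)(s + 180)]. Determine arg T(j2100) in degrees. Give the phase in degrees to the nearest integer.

-265 deg

∠(j2100 + 0.41) = arctan(2100/0.41) = 89.99°
∠(j2100 + 17.1) = arctan(2100/17.1) = 89.53°
∠(j2100 + 180) = arctan(2100/180) = 85.10°
∠T(j2100) = − (89.99° + 89.53° + 85.10°) = -264.62°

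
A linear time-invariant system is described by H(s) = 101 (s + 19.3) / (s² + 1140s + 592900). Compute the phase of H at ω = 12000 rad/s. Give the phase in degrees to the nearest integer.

∠(j12000 + 19.3) = arctan(12000/19.3) = 89.91°
∠[(j12000)² + 1140(j12000) + 592900] = ∠[-1.4341e+08 + j1.368e+07] = 174.55°
∠H(j12000) = 89.91° − 174.55° = -84.64°

-85°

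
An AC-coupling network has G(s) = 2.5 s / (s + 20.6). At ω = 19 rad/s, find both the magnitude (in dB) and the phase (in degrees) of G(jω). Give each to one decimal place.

|G| = 4.6 dB, ∠G = 47.3°

|j19| = 19
|j19 + 20.6| = √(19² + 20.6²) = 28.02
|G(j19)| = 2.5 × 19 / 28.02 = 1.695
20 log₁₀(1.695) = 4.58 dB
∠(j19) = 90.00°
∠(j19 + 20.6) = arctan(19/20.6) = 42.69°
∠G(j19) = 90.00° − 42.69° = 47.31°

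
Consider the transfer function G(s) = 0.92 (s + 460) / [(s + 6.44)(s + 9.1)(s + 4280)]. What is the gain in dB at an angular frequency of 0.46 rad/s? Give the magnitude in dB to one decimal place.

|j0.46 + 460| = √(0.46² + 460²) = 460
|j0.46 + 6.44| = √(0.46² + 6.44²) = 6.456
|j0.46 + 9.1| = √(0.46² + 9.1²) = 9.112
|j0.46 + 4280| = √(0.46² + 4280²) = 4280
|G(j0.46)| = 0.92 × 460 / (6.456 × 9.112 × 4280) = 0.0016808
20 log₁₀(0.0016808) = -55.49 dB

-55.5 dB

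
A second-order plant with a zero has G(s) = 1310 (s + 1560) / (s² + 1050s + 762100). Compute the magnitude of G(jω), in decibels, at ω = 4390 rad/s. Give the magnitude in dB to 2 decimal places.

|j4390 + 1560| = √(4390² + 1560²) = 4659
|(j4390)² + 1050(j4390) + 762100| = |-1.851e+07 + j4.6095e+06| = 1.908e+07
|G(j4390)| = 1310 × 4659 / 1.908e+07 = 0.31995
20 log₁₀(0.31995) = -9.898 dB

-9.90 dB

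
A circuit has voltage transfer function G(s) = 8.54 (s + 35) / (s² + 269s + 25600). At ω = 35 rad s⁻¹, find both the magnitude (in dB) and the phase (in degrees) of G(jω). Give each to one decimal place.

|j35 + 35| = √(35² + 35²) = 49.5
|(j35)² + 269(j35) + 25600| = |24375 + j9415| = 2.613e+04
|G(j35)| = 8.54 × 49.5 / 2.613e+04 = 0.016177
20 log₁₀(0.016177) = -35.82 dB
∠(j35 + 35) = arctan(35/35) = 45.00°
∠[(j35)² + 269(j35) + 25600] = ∠[24375 + j9415] = 21.12°
∠G(j35) = 45.00° − 21.12° = 23.88°

|G| = -35.8 dB, ∠G = 23.9 deg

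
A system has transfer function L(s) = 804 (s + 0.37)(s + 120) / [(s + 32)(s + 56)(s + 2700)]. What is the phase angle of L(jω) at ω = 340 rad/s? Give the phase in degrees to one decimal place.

-11.9°

∠(j340 + 0.37) = arctan(340/0.37) = 89.94°
∠(j340 + 120) = arctan(340/120) = 70.56°
∠(j340 + 32) = arctan(340/32) = 84.62°
∠(j340 + 56) = arctan(340/56) = 80.65°
∠(j340 + 2700) = arctan(340/2700) = 7.18°
∠L(j340) = 89.94° + 70.56° − (84.62° + 80.65° + 7.18°) = -11.95°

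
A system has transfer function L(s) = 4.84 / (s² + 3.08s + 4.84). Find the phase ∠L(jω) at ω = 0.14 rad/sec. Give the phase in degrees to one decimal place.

∠[(j0.14)² + 3.08(j0.14) + 4.84] = ∠[4.8204 + j0.4312] = 5.11°
∠L(j0.14) = −5.11° = -5.11°

-5.1°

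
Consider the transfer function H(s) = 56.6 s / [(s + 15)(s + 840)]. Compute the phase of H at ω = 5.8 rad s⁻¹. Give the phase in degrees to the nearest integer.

∠(j5.8) = 90.00°
∠(j5.8 + 15) = arctan(5.8/15) = 21.14°
∠(j5.8 + 840) = arctan(5.8/840) = 0.40°
∠H(j5.8) = 90.00° − (21.14° + 0.40°) = 68.46°

68 deg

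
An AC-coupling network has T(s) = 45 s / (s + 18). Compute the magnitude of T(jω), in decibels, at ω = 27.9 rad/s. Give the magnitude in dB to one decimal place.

31.6 dB

|j27.9| = 27.9
|j27.9 + 18| = √(27.9² + 18²) = 33.2
|T(j27.9)| = 45 × 27.9 / 33.2 = 37.813
20 log₁₀(37.813) = 31.55 dB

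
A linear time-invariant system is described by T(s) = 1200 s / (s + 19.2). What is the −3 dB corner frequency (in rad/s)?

19.2 rad/s

For a single-pole high-pass, the −3 dB point is at the pole: ω = 19.2 rad/s.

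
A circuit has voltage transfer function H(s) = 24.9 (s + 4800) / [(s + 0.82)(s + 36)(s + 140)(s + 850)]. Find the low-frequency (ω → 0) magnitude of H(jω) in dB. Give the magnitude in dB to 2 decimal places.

-29.36 dB

H(0) = 24.9 × 4800 / (0.82 × 36 × 140 × 850) = 0.034023
20 log₁₀(0.034023) = -29.364 dB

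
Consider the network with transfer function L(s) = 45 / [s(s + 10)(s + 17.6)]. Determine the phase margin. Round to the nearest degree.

Gain crossover: |L(jω)| = 1 at ω ≈ 0.256 rad s⁻¹.
∠L(j0.256) = −90° − arctan(0.256/10) − arctan(0.256/17.6) ≈ -92.30°
PM = 180° + (-92.30°) = 87.70°

88 deg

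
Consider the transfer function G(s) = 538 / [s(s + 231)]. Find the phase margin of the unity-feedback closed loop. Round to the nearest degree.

89°

Gain crossover: |G(jω)| = 1 at ω ≈ 2.33 rad/s.
∠G(j2.33) = −90° − arctan(2.33/231) ≈ -90.58°
PM = 180° + (-90.58°) = 89.42°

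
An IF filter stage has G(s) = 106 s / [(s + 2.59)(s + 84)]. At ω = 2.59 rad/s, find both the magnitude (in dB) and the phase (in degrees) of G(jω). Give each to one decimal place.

|j2.59| = 2.59
|j2.59 + 2.59| = √(2.59² + 2.59²) = 3.663
|j2.59 + 84| = √(2.59² + 84²) = 84.04
|G(j2.59)| = 106 × 2.59 / (3.663 × 84.04) = 0.89188
20 log₁₀(0.89188) = -0.99 dB
∠(j2.59) = 90.00°
∠(j2.59 + 2.59) = arctan(2.59/2.59) = 45.00°
∠(j2.59 + 84) = arctan(2.59/84) = 1.77°
∠G(j2.59) = 90.00° − (45.00° + 1.77°) = 43.23°

|G| = -1.0 dB, ∠G = 43.2°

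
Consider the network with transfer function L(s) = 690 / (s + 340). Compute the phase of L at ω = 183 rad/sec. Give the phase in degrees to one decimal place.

∠(j183 + 340) = arctan(183/340) = 28.29°
∠L(j183) = −28.29° = -28.29°

-28.3 deg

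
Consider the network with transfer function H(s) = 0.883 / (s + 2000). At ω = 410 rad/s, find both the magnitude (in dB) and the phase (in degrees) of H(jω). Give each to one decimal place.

|H| = -67.3 dB, ∠H = -11.6°

|j410 + 2000| = √(410² + 2000²) = 2042
|H(j410)| = 0.883 / 2042 = 0.00043251
20 log₁₀(0.00043251) = -67.28 dB
∠(j410 + 2000) = arctan(410/2000) = 11.59°
∠H(j410) = −11.59° = -11.59°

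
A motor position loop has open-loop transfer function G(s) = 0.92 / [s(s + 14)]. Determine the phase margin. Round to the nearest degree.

Gain crossover: |G(jω)| = 1 at ω ≈ 0.0657 rad/sec.
∠G(j0.0657) = −90° − arctan(0.0657/14) ≈ -90.27°
PM = 180° + (-90.27°) = 89.73°

90°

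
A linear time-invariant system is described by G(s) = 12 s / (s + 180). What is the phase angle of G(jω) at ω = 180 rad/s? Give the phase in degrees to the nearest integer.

∠(j180) = 90.00°
∠(j180 + 180) = arctan(180/180) = 45.00°
∠G(j180) = 90.00° − 45.00° = 45.00°

45°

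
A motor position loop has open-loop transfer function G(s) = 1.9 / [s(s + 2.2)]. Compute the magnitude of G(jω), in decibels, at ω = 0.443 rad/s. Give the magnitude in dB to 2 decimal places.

|j0.443 + 2.2| = √(0.443² + 2.2²) = 2.244
|j0.443| = 0.443
|G(j0.443)| = 1.9 / (2.244 × 0.443) = 1.9112
20 log₁₀(1.9112) = 5.626 dB

5.63 dB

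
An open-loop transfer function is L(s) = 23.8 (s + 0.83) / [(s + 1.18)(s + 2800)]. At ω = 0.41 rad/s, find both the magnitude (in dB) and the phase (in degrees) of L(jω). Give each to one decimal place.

|j0.41 + 0.83| = √(0.41² + 0.83²) = 0.9257
|j0.41 + 1.18| = √(0.41² + 1.18²) = 1.249
|j0.41 + 2800| = √(0.41² + 2800²) = 2800
|L(j0.41)| = 23.8 × 0.9257 / (1.249 × 2800) = 0.0062991
20 log₁₀(0.0062991) = -44.01 dB
∠(j0.41 + 0.83) = arctan(0.41/0.83) = 26.29°
∠(j0.41 + 1.18) = arctan(0.41/1.18) = 19.16°
∠(j0.41 + 2800) = arctan(0.41/2800) = 0.01°
∠L(j0.41) = 26.29° − (19.16° + 0.01°) = 7.12°

|L| = -44.0 dB, ∠L = 7.1°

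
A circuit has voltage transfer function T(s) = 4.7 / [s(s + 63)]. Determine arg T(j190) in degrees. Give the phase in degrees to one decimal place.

-161.7°

∠(j190 + 63) = arctan(190/63) = 71.66°
∠(j190) = 90.00°
∠T(j190) = − (71.66° + 90.00°) = -161.66°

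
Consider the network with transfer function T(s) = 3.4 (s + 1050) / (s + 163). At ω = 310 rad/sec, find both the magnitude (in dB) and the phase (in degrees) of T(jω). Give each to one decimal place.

|T| = 20.5 dB, ∠T = -45.8°

|j310 + 1050| = √(310² + 1050²) = 1095
|j310 + 163| = √(310² + 163²) = 350.2
|T(j310)| = 3.4 × 1095 / 350.2 = 10.628
20 log₁₀(10.628) = 20.53 dB
∠(j310 + 1050) = arctan(310/1050) = 16.45°
∠(j310 + 163) = arctan(310/163) = 62.26°
∠T(j310) = 16.45° − 62.26° = -45.82°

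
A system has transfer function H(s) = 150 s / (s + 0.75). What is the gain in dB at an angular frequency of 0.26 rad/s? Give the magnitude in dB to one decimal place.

33.8 dB

|j0.26| = 0.26
|j0.26 + 0.75| = √(0.26² + 0.75²) = 0.7938
|H(j0.26)| = 150 × 0.26 / 0.7938 = 49.131
20 log₁₀(49.131) = 33.83 dB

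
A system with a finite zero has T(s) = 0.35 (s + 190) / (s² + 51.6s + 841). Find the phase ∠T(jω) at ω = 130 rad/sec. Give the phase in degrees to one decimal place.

-122.9°

∠(j130 + 190) = arctan(130/190) = 34.38°
∠[(j130)² + 51.6(j130) + 841] = ∠[-16059 + j6708] = 157.33°
∠T(j130) = 34.38° − 157.33° = -122.95°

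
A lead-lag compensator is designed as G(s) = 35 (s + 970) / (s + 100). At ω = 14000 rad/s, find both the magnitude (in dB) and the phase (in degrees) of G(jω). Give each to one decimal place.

|j14000 + 970| = √(14000² + 970²) = 1.403e+04
|j14000 + 100| = √(14000² + 100²) = 1.4e+04
|G(j14000)| = 35 × 1.403e+04 / 1.4e+04 = 35.083
20 log₁₀(35.083) = 30.90 dB
∠(j14000 + 970) = arctan(14000/970) = 86.04°
∠(j14000 + 100) = arctan(14000/100) = 89.59°
∠G(j14000) = 86.04° − 89.59° = -3.55°

|G| = 30.9 dB, ∠G = -3.6°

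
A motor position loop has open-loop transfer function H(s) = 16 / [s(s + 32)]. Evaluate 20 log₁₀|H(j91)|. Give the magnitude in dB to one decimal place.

-54.8 dB

|j91 + 32| = √(91² + 32²) = 96.46
|j91| = 91
|H(j91)| = 16 / (96.46 × 91) = 0.0018227
20 log₁₀(0.0018227) = -54.79 dB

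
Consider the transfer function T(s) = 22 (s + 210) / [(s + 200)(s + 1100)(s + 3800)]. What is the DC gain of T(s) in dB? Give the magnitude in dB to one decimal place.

T(0) = 22 × 210 / (200 × 1100 × 3800) = 5.5263e-06
20 log₁₀(5.5263e-06) = -105.15 dB

-105.2 dB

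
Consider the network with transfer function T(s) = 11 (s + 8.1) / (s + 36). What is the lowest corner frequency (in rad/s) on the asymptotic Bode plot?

8.1 rad/s

Break frequencies occur at each pole and zero magnitude: 8.1 rad/s, 36 rad/s.
The lowest is 8.1 rad/s.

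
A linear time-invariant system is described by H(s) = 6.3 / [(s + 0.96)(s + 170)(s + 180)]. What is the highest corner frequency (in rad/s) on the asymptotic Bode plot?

Break frequencies occur at each pole and zero magnitude: 0.96 rad/s, 170 rad/s, 180 rad/s.
The highest is 180 rad/s.

180 rad/s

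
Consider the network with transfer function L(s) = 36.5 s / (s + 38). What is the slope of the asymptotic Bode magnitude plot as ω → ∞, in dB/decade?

0 dB/decade

With 1 zero and 1 pole, the high-frequency asymptotic slope is 20 × (1 − 1) = 0 dB/decade.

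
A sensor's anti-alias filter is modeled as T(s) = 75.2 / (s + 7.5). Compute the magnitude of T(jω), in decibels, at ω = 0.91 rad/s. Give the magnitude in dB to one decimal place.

|j0.91 + 7.5| = √(0.91² + 7.5²) = 7.555
|T(j0.91)| = 75.2 / 7.555 = 9.9537
20 log₁₀(9.9537) = 19.96 dB

20.0 dB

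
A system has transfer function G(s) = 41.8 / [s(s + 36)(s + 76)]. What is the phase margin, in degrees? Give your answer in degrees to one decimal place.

90.0 deg

Gain crossover: |G(jω)| = 1 at ω ≈ 0.0153 rad s⁻¹.
∠G(j0.0153) = −90° − arctan(0.0153/36) − arctan(0.0153/76) ≈ -90.04°
PM = 180° + (-90.04°) = 89.96°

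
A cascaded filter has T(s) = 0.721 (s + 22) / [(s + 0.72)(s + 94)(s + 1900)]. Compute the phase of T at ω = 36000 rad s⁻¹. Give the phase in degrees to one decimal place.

∠(j36000 + 22) = arctan(36000/22) = 89.96°
∠(j36000 + 0.72) = arctan(36000/0.72) = 90.00°
∠(j36000 + 94) = arctan(36000/94) = 89.85°
∠(j36000 + 1900) = arctan(36000/1900) = 86.98°
∠T(j36000) = 89.96° − (90.00° + 89.85° + 86.98°) = -176.86°

-176.9 deg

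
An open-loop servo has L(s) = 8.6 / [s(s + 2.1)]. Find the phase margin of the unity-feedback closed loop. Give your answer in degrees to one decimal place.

Gain crossover: |L(jω)| = 1 at ω ≈ 2.58 rad/s.
∠L(j2.58) = −90° − arctan(2.58/2.1) ≈ -140.89°
PM = 180° + (-140.89°) = 39.11°

39.1°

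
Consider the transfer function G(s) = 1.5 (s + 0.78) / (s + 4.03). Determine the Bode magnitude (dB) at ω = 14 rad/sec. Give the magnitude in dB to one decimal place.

3.2 dB

|j14 + 0.78| = √(14² + 0.78²) = 14.02
|j14 + 4.03| = √(14² + 4.03²) = 14.57
|G(j14)| = 1.5 × 14.02 / 14.57 = 1.4437
20 log₁₀(1.4437) = 3.19 dB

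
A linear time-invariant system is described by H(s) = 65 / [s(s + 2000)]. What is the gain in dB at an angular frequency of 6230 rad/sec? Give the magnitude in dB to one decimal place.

|j6230 + 2000| = √(6230² + 2000²) = 6543
|j6230| = 6230
|H(j6230)| = 65 / (6543 × 6230) = 1.5945e-06
20 log₁₀(1.5945e-06) = -115.95 dB

-115.9 dB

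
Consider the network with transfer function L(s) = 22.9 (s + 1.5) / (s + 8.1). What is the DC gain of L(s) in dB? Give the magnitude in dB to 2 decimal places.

L(0) = 22.9 × 1.5 / 8.1 = 4.2407
20 log₁₀(4.2407) = 12.549 dB

12.55 dB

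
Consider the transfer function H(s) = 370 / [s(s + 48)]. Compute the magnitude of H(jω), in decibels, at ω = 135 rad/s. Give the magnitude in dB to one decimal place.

|j135 + 48| = √(135² + 48²) = 143.3
|j135| = 135
|H(j135)| = 370 / (143.3 × 135) = 0.019129
20 log₁₀(0.019129) = -34.37 dB

-34.4 dB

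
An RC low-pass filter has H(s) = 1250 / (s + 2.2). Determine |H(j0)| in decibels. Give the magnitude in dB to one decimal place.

H(0) = 1250 / 2.2 = 568.18
20 log₁₀(568.18) = 55.09 dB

55.1 dB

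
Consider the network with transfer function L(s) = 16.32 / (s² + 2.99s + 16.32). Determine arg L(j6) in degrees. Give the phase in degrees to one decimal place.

-137.6°

∠[(j6)² + 2.99(j6) + 16.32] = ∠[-19.68 + j17.94] = 137.65°
∠L(j6) = −137.65° = -137.65°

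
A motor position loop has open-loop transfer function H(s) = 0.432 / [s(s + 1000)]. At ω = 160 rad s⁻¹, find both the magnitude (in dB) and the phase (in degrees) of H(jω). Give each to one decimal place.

|H| = -111.5 dB, ∠H = -99.1°

|j160 + 1000| = √(160² + 1000²) = 1013
|j160| = 160
|H(j160)| = 0.432 / (1013 × 160) = 2.6661e-06
20 log₁₀(2.6661e-06) = -111.48 dB
∠(j160 + 1000) = arctan(160/1000) = 9.09°
∠(j160) = 90.00°
∠H(j160) = − (9.09° + 90.00°) = -99.09°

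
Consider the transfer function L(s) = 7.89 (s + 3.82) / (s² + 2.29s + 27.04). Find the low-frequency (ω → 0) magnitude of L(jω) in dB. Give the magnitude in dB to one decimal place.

L(0) = 7.89 × 3.82 / 27.04 = 1.1146
20 log₁₀(1.1146) = 0.94 dB

0.9 dB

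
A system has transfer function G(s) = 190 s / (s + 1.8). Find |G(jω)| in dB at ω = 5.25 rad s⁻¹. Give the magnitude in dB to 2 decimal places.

45.09 dB

|j5.25| = 5.25
|j5.25 + 1.8| = √(5.25² + 1.8²) = 5.55
|G(j5.25)| = 190 × 5.25 / 5.55 = 179.73
20 log₁₀(179.73) = 45.092 dB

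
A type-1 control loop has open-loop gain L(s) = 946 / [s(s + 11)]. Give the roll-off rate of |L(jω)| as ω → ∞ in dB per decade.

-40 dB/decade

With 0 zeros and 2 poles, the high-frequency asymptotic slope is 20 × (0 − 2) = -40 dB/decade.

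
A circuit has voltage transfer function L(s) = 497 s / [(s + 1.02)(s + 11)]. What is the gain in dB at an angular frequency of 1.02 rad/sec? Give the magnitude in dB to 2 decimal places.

30.05 dB

|j1.02| = 1.02
|j1.02 + 1.02| = √(1.02² + 1.02²) = 1.442
|j1.02 + 11| = √(1.02² + 11²) = 11.05
|L(j1.02)| = 497 × 1.02 / (1.442 × 11.05) = 31.812
20 log₁₀(31.812) = 30.052 dB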